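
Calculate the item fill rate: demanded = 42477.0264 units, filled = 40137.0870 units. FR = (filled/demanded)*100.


FR = 40137.0870 / 42477.0264 * 100 = 94.4913

94.4913%


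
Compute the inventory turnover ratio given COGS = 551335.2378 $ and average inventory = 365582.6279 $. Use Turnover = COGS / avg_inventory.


Turnover = 551335.2378 / 365582.6279 = 1.5081

1.5081


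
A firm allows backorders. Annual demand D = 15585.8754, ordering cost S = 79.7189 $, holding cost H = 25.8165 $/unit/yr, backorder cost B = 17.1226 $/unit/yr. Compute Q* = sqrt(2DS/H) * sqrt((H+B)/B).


sqrt(2DS/H) = 310.2506
sqrt((H+B)/B) = 1.5836
Q* = 310.2506 * 1.5836 = 491.3084

491.3084 units


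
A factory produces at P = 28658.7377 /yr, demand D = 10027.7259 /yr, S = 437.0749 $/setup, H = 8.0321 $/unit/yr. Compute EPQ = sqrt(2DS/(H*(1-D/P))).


1 - D/P = 1 - 0.3499 = 0.6501
H*(1-D/P) = 5.2217
2DS = 8765734.5899
EPQ = sqrt(1678726.0385) = 1295.6566

1295.6566 units


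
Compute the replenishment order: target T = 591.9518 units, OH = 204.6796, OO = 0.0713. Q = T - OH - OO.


Inventory position = OH + OO = 204.6796 + 0.0713 = 204.7509
Q = 591.9518 - 204.7509 = 387.2009

387.2009 units


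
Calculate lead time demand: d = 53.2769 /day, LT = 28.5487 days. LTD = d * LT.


LTD = 53.2769 * 28.5487 = 1520.9862

1520.9862 units


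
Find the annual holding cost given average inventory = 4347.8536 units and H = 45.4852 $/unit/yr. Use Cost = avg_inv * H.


Cost = 4347.8536 * 45.4852 = 197762.9906

197762.9906 $/yr


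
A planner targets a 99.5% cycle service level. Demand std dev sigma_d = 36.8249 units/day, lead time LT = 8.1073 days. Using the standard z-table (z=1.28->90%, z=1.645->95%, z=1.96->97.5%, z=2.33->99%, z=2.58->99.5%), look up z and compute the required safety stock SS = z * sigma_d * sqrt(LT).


From the table, SL = 99.5% corresponds to z = 2.58
sqrt(LT) = sqrt(8.1073) = 2.8473
SS = 2.58 * 36.8249 * 2.8473 = 270.5200

270.5200 units


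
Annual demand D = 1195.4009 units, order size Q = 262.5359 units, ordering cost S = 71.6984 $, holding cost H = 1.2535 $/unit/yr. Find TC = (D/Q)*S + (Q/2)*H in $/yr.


Ordering cost = D*S/Q = 326.4633
Holding cost = Q*H/2 = 164.5444
TC = 326.4633 + 164.5444 = 491.0077

491.0077 $/yr


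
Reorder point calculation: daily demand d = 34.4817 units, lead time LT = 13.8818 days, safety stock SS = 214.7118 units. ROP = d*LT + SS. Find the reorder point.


d*LT = 34.4817 * 13.8818 = 478.6681
ROP = 478.6681 + 214.7118 = 693.3799

693.3799 units


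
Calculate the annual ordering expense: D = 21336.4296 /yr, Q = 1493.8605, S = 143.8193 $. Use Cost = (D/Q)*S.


Number of orders = D/Q = 14.2827
Cost = 14.2827 * 143.8193 = 2054.1345

2054.1345 $/yr


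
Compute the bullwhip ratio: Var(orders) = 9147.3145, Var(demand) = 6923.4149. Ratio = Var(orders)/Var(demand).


BW = 9147.3145 / 6923.4149 = 1.3212

1.3212


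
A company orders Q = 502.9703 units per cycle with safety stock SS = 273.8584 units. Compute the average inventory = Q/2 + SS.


Q/2 = 251.4852
Avg = 251.4852 + 273.8584 = 525.3436

525.3436 units


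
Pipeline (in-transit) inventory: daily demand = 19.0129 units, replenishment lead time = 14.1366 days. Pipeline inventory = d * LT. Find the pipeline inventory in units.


Pipeline = 19.0129 * 14.1366 = 268.7778

268.7778 units


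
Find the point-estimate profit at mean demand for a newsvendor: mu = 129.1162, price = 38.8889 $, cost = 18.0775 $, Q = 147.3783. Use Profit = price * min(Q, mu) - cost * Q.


Sales at mu = min(147.3783, 129.1162) = 129.1162
Revenue = 38.8889 * 129.1162 = 5021.1870
Total cost = 18.0775 * 147.3783 = 2664.2312
Profit = 5021.1870 - 2664.2312 = 2356.9558

2356.9558 $


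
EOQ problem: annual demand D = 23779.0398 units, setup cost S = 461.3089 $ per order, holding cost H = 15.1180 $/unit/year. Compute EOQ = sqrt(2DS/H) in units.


2*D*S = 2 * 23779.0398 * 461.3089 = 21938965.3864
2*D*S/H = 1451181.7295
EOQ = sqrt(1451181.7295) = 1204.6500

1204.6500 units


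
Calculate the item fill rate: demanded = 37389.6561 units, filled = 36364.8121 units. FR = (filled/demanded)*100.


FR = 36364.8121 / 37389.6561 * 100 = 97.2590

97.2590%


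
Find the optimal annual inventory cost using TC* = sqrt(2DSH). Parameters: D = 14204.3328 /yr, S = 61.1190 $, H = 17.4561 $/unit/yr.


2*D*S*H = 30309187.5988
TC* = sqrt(30309187.5988) = 5505.3781

5505.3781 $/yr


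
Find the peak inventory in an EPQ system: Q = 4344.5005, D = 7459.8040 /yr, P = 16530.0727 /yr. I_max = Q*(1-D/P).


D/P = 0.4513
1 - D/P = 0.5487
I_max = 4344.5005 * 0.5487 = 2383.8847

2383.8847 units


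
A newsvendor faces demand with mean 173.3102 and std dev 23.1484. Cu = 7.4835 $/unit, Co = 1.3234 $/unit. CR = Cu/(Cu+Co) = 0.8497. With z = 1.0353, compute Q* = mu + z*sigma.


CR = Cu/(Cu+Co) = 7.4835/(7.4835+1.3234) = 0.8497
z = 1.0353
Q* = 173.3102 + 1.0353 * 23.1484 = 197.2757

197.2757 units


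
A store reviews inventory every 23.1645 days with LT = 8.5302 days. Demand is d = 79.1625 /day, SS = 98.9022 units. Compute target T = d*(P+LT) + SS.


P + LT = 31.6947
d*(P+LT) = 79.1625 * 31.6947 = 2509.0317
T = 2509.0317 + 98.9022 = 2607.9339

2607.9339 units


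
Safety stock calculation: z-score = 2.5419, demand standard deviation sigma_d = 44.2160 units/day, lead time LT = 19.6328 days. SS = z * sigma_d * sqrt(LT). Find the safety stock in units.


sqrt(LT) = sqrt(19.6328) = 4.4309
SS = 2.5419 * 44.2160 * 4.4309 = 497.9996

497.9996 units


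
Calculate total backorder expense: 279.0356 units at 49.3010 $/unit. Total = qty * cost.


Total = 279.0356 * 49.3010 = 13756.7341

13756.7341 $


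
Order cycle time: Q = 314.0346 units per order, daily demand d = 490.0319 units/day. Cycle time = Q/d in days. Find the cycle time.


Cycle = 314.0346 / 490.0319 = 0.6408

0.6408 days


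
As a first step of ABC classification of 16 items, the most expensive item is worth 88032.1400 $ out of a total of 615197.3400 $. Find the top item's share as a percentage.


Top item = 88032.1400
Total = 615197.3400
Percentage = 88032.1400 / 615197.3400 * 100 = 14.3096

14.3096%


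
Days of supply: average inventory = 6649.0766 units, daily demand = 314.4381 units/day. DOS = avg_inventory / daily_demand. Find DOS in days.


DOS = 6649.0766 / 314.4381 = 21.1459

21.1459 days


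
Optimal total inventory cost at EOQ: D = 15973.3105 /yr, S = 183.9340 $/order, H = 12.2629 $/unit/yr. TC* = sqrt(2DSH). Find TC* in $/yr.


2*D*S*H = 72057656.1912
TC* = sqrt(72057656.1912) = 8488.6781

8488.6781 $/yr


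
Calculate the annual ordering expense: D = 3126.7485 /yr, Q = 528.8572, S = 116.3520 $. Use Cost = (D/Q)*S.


Number of orders = D/Q = 5.9123
Cost = 5.9123 * 116.3520 = 687.9049

687.9049 $/yr


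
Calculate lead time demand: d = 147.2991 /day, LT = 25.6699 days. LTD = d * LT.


LTD = 147.2991 * 25.6699 = 3781.1532

3781.1532 units


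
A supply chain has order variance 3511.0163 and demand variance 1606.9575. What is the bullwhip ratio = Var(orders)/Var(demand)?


BW = 3511.0163 / 1606.9575 = 2.1849

2.1849


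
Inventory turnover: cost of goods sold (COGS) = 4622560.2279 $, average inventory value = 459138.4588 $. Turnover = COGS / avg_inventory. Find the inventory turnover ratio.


Turnover = 4622560.2279 / 459138.4588 = 10.0679

10.0679


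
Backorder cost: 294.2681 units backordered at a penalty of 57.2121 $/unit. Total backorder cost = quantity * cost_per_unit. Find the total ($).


Total = 294.2681 * 57.2121 = 16835.6960

16835.6960 $


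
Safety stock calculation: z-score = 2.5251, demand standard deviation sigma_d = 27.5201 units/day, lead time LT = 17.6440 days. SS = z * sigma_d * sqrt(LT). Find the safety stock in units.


sqrt(LT) = sqrt(17.6440) = 4.2005
SS = 2.5251 * 27.5201 * 4.2005 = 291.8953

291.8953 units


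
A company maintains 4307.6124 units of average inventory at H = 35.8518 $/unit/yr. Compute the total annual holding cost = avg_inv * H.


Cost = 4307.6124 * 35.8518 = 154435.6582

154435.6582 $/yr


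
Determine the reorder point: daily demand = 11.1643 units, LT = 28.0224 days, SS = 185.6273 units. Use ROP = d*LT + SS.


d*LT = 11.1643 * 28.0224 = 312.8505
ROP = 312.8505 + 185.6273 = 498.4778

498.4778 units


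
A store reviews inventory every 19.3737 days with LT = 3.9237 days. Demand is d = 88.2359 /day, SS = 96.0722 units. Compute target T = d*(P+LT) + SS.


P + LT = 23.2974
d*(P+LT) = 88.2359 * 23.2974 = 2055.6671
T = 2055.6671 + 96.0722 = 2151.7393

2151.7393 units


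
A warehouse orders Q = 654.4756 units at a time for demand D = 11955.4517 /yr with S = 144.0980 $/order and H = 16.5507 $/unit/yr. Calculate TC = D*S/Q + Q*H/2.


Ordering cost = D*S/Q = 2632.2703
Holding cost = Q*H/2 = 5416.0147
TC = 2632.2703 + 5416.0147 = 8048.2849

8048.2849 $/yr


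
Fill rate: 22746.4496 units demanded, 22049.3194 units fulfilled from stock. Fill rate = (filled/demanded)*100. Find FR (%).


FR = 22049.3194 / 22746.4496 * 100 = 96.9352

96.9352%


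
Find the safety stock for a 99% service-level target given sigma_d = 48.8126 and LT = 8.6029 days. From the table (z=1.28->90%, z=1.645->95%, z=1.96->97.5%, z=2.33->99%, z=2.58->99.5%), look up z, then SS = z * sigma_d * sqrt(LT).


From the table, SL = 99% corresponds to z = 2.33
sqrt(LT) = sqrt(8.6029) = 2.9331
SS = 2.33 * 48.8126 * 2.9331 = 333.5879

333.5879 units


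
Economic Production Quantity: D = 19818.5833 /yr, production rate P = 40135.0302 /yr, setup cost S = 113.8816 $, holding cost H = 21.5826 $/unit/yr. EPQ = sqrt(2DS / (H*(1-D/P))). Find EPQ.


1 - D/P = 1 - 0.4938 = 0.5062
H*(1-D/P) = 10.9252
2DS = 4513943.9519
EPQ = sqrt(413169.4834) = 642.7826

642.7826 units


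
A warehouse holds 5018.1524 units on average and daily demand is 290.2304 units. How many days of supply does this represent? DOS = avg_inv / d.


DOS = 5018.1524 / 290.2304 = 17.2902

17.2902 days


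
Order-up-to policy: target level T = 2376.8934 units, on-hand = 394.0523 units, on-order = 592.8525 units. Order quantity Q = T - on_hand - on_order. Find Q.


Inventory position = OH + OO = 394.0523 + 592.8525 = 986.9048
Q = 2376.8934 - 986.9048 = 1389.9886

1389.9886 units


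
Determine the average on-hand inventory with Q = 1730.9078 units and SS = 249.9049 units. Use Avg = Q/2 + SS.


Q/2 = 865.4539
Avg = 865.4539 + 249.9049 = 1115.3588

1115.3588 units


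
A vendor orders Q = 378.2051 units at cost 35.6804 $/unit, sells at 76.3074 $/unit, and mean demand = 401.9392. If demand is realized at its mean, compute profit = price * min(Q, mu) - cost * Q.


Sales at mu = min(378.2051, 401.9392) = 378.2051
Revenue = 76.3074 * 378.2051 = 28859.8478
Total cost = 35.6804 * 378.2051 = 13494.5093
Profit = 28859.8478 - 13494.5093 = 15365.3386

15365.3386 $


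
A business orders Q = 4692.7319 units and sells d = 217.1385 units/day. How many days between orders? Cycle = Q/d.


Cycle = 4692.7319 / 217.1385 = 21.6117

21.6117 days


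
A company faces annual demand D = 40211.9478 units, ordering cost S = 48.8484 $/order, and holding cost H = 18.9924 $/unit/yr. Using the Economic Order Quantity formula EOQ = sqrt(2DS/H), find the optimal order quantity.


2*D*S = 2 * 40211.9478 * 48.8484 = 3928578.6218
2*D*S/H = 206850.0359
EOQ = sqrt(206850.0359) = 454.8077

454.8077 units


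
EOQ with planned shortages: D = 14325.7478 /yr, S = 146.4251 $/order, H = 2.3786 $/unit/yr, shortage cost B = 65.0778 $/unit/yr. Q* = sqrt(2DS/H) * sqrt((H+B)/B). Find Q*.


sqrt(2DS/H) = 1328.0692
sqrt((H+B)/B) = 1.0181
Q* = 1328.0692 * 1.0181 = 1352.1219

1352.1219 units


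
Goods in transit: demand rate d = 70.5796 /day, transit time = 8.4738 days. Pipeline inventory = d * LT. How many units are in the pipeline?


Pipeline = 70.5796 * 8.4738 = 598.0774

598.0774 units


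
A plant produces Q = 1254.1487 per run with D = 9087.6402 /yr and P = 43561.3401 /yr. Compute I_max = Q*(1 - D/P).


D/P = 0.2086
1 - D/P = 0.7914
I_max = 1254.1487 * 0.7914 = 992.5118

992.5118 units


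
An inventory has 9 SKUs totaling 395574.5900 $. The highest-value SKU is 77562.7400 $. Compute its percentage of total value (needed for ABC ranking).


Top item = 77562.7400
Total = 395574.5900
Percentage = 77562.7400 / 395574.5900 * 100 = 19.6076

19.6076%


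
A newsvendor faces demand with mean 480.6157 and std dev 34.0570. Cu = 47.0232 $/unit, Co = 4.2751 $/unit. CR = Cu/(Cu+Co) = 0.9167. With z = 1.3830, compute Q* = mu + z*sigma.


CR = Cu/(Cu+Co) = 47.0232/(47.0232+4.2751) = 0.9167
z = 1.3830
Q* = 480.6157 + 1.3830 * 34.0570 = 527.7165

527.7165 units


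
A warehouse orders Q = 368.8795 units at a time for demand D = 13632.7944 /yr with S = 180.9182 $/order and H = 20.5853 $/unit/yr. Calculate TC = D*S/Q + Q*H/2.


Ordering cost = D*S/Q = 6686.2502
Holding cost = Q*H/2 = 3796.7476
TC = 6686.2502 + 3796.7476 = 10482.9978

10482.9978 $/yr


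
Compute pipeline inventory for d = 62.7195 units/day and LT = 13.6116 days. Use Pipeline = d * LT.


Pipeline = 62.7195 * 13.6116 = 853.7127

853.7127 units


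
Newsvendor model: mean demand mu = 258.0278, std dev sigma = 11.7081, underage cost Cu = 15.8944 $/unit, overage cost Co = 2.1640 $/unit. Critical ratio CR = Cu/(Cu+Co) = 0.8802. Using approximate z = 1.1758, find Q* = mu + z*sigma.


CR = Cu/(Cu+Co) = 15.8944/(15.8944+2.1640) = 0.8802
z = 1.1758
Q* = 258.0278 + 1.1758 * 11.7081 = 271.7942

271.7942 units


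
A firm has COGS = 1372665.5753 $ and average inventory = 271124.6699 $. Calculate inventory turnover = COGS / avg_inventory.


Turnover = 1372665.5753 / 271124.6699 = 5.0629

5.0629


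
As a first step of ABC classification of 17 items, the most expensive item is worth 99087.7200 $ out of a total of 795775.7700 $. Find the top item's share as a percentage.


Top item = 99087.7200
Total = 795775.7700
Percentage = 99087.7200 / 795775.7700 * 100 = 12.4517

12.4517%


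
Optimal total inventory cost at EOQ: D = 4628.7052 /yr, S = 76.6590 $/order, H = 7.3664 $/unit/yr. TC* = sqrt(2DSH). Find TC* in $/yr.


2*D*S*H = 5227667.5920
TC* = sqrt(5227667.5920) = 2286.4093

2286.4093 $/yr


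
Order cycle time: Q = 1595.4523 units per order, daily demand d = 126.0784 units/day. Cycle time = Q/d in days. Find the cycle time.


Cycle = 1595.4523 / 126.0784 = 12.6544

12.6544 days


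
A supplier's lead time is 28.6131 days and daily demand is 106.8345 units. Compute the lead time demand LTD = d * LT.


LTD = 106.8345 * 28.6131 = 3056.8662

3056.8662 units


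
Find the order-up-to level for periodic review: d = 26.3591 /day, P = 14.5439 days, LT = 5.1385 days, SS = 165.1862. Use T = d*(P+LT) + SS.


P + LT = 19.6824
d*(P+LT) = 26.3591 * 19.6824 = 518.8103
T = 518.8103 + 165.1862 = 683.9965

683.9965 units


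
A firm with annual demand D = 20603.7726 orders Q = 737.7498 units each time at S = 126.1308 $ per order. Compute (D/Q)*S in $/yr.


Number of orders = D/Q = 27.9279
Cost = 27.9279 * 126.1308 = 3522.5632

3522.5632 $/yr


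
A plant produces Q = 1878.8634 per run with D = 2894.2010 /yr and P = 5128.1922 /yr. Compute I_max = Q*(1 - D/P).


D/P = 0.5644
1 - D/P = 0.4356
I_max = 1878.8634 * 0.4356 = 818.4881

818.4881 units


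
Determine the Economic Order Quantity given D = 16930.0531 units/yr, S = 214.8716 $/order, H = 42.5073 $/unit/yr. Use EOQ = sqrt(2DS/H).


2*D*S = 2 * 16930.0531 * 214.8716 = 7275575.1954
2*D*S/H = 171160.6052
EOQ = sqrt(171160.6052) = 413.7156

413.7156 units


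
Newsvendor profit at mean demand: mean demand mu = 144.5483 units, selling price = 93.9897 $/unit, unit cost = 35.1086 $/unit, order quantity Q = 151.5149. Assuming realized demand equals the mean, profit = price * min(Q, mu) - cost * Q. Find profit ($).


Sales at mu = min(151.5149, 144.5483) = 144.5483
Revenue = 93.9897 * 144.5483 = 13586.0514
Total cost = 35.1086 * 151.5149 = 5319.4760
Profit = 13586.0514 - 5319.4760 = 8266.5753

8266.5753 $


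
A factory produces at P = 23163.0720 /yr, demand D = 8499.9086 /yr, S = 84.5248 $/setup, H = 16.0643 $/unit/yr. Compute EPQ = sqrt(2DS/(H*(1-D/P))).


1 - D/P = 1 - 0.3670 = 0.6330
H*(1-D/P) = 10.1694
2DS = 1436906.1489
EPQ = sqrt(141297.6960) = 375.8959

375.8959 units


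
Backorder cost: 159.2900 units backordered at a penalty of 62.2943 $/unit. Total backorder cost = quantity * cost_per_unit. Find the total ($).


Total = 159.2900 * 62.2943 = 9922.8590

9922.8590 $


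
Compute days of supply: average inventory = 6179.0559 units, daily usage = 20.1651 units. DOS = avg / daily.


DOS = 6179.0559 / 20.1651 = 306.4233

306.4233 days


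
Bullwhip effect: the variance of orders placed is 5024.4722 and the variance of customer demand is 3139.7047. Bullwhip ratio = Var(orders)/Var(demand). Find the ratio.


BW = 5024.4722 / 3139.7047 = 1.6003

1.6003


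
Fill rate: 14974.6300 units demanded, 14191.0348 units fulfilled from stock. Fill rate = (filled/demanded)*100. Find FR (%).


FR = 14191.0348 / 14974.6300 * 100 = 94.7672

94.7672%


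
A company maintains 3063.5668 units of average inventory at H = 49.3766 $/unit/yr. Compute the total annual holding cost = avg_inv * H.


Cost = 3063.5668 * 49.3766 = 151268.5125

151268.5125 $/yr


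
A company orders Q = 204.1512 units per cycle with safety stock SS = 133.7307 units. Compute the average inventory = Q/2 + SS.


Q/2 = 102.0756
Avg = 102.0756 + 133.7307 = 235.8063

235.8063 units


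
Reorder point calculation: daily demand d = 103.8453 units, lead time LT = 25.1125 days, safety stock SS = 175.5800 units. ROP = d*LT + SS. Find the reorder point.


d*LT = 103.8453 * 25.1125 = 2607.8151
ROP = 2607.8151 + 175.5800 = 2783.3951

2783.3951 units


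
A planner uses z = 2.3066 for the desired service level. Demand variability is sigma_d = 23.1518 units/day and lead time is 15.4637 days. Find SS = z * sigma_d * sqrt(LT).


sqrt(LT) = sqrt(15.4637) = 3.9324
SS = 2.3066 * 23.1518 * 3.9324 = 209.9973

209.9973 units


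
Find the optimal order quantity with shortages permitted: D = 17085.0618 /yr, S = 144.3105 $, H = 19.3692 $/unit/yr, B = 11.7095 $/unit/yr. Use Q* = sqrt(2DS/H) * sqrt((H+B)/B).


sqrt(2DS/H) = 504.5642
sqrt((H+B)/B) = 1.6292
Q* = 504.5642 * 1.6292 = 822.0129

822.0129 units


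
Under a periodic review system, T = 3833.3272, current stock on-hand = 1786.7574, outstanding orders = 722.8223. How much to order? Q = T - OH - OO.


Inventory position = OH + OO = 1786.7574 + 722.8223 = 2509.5797
Q = 3833.3272 - 2509.5797 = 1323.7475

1323.7475 units


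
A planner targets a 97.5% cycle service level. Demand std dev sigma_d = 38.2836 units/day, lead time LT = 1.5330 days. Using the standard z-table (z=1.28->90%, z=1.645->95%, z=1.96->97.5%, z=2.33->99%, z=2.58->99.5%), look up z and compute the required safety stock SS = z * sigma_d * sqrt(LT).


From the table, SL = 97.5% corresponds to z = 1.96
sqrt(LT) = sqrt(1.5330) = 1.2381
SS = 1.96 * 38.2836 * 1.2381 = 92.9052

92.9052 units


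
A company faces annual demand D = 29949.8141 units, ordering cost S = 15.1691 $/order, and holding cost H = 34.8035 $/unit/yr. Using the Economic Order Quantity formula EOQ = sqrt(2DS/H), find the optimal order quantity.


2*D*S = 2 * 29949.8141 * 15.1691 = 908623.4501
2*D*S/H = 26107.2435
EOQ = sqrt(26107.2435) = 161.5774

161.5774 units


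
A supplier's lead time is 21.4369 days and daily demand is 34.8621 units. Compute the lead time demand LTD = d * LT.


LTD = 34.8621 * 21.4369 = 747.3354

747.3354 units


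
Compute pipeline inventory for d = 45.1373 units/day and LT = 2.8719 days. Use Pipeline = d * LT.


Pipeline = 45.1373 * 2.8719 = 129.6298

129.6298 units


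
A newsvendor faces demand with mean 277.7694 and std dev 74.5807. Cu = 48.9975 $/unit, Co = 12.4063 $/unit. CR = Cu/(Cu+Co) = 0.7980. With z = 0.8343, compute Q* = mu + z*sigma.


CR = Cu/(Cu+Co) = 48.9975/(48.9975+12.4063) = 0.7980
z = 0.8343
Q* = 277.7694 + 0.8343 * 74.5807 = 339.9921

339.9921 units


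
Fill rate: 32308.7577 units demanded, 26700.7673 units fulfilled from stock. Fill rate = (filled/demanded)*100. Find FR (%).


FR = 26700.7673 / 32308.7577 * 100 = 82.6425

82.6425%


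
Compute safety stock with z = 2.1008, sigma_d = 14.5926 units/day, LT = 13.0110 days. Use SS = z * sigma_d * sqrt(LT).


sqrt(LT) = sqrt(13.0110) = 3.6071
SS = 2.1008 * 14.5926 * 3.6071 = 110.5790

110.5790 units


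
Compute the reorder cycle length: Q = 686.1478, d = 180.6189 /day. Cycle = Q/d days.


Cycle = 686.1478 / 180.6189 = 3.7989

3.7989 days


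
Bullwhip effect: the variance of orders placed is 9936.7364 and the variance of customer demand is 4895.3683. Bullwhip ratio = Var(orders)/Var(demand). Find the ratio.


BW = 9936.7364 / 4895.3683 = 2.0298

2.0298


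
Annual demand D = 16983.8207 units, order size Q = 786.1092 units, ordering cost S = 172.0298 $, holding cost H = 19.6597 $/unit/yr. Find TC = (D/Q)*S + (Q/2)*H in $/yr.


Ordering cost = D*S/Q = 3716.6888
Holding cost = Q*H/2 = 7727.3355
TC = 3716.6888 + 7727.3355 = 11444.0243

11444.0243 $/yr


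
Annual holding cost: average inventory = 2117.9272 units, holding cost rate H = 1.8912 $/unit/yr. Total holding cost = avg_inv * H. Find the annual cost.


Cost = 2117.9272 * 1.8912 = 4005.4239

4005.4239 $/yr


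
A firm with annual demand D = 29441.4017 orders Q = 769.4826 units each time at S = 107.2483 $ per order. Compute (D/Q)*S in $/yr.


Number of orders = D/Q = 38.2613
Cost = 38.2613 * 107.2483 = 4103.4590

4103.4590 $/yr


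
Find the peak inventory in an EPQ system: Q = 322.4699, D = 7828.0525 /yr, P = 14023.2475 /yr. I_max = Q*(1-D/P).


D/P = 0.5582
1 - D/P = 0.4418
I_max = 322.4699 * 0.4418 = 142.4609

142.4609 units


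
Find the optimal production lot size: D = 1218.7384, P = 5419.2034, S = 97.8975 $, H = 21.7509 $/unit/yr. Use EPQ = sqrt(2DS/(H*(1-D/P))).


1 - D/P = 1 - 0.2249 = 0.7751
H*(1-D/P) = 16.8593
2DS = 238622.8850
EPQ = sqrt(14153.7963) = 118.9697

118.9697 units


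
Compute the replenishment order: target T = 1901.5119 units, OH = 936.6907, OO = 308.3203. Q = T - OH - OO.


Inventory position = OH + OO = 936.6907 + 308.3203 = 1245.0110
Q = 1901.5119 - 1245.0110 = 656.5009

656.5009 units


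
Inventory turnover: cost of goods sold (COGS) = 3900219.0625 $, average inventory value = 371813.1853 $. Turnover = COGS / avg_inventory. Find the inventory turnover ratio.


Turnover = 3900219.0625 / 371813.1853 = 10.4897

10.4897


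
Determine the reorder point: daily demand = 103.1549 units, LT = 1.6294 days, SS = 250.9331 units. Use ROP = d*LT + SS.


d*LT = 103.1549 * 1.6294 = 168.0806
ROP = 168.0806 + 250.9331 = 419.0137

419.0137 units


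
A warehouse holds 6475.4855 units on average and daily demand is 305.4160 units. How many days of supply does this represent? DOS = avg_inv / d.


DOS = 6475.4855 / 305.4160 = 21.2022

21.2022 days


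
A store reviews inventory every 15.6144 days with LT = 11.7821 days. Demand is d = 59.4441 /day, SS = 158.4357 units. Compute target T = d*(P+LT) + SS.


P + LT = 27.3965
d*(P+LT) = 59.4441 * 27.3965 = 1628.5603
T = 1628.5603 + 158.4357 = 1786.9960

1786.9960 units


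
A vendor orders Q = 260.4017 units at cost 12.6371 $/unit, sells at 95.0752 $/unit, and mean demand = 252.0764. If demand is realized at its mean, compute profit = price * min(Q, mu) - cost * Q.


Sales at mu = min(260.4017, 252.0764) = 252.0764
Revenue = 95.0752 * 252.0764 = 23966.2141
Total cost = 12.6371 * 260.4017 = 3290.7223
Profit = 23966.2141 - 3290.7223 = 20675.4918

20675.4918 $


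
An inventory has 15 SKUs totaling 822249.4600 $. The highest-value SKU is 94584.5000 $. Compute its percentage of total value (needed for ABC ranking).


Top item = 94584.5000
Total = 822249.4600
Percentage = 94584.5000 / 822249.4600 * 100 = 11.5031

11.5031%


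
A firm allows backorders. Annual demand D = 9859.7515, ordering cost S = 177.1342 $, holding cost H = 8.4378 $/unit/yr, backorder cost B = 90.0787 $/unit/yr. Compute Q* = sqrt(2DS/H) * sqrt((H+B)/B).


sqrt(2DS/H) = 643.4052
sqrt((H+B)/B) = 1.0458
Q* = 643.4052 * 1.0458 = 672.8651

672.8651 units


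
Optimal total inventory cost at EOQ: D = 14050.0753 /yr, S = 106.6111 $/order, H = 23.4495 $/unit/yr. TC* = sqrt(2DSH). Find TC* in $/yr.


2*D*S*H = 70249729.9001
TC* = sqrt(70249729.9001) = 8381.5112

8381.5112 $/yr


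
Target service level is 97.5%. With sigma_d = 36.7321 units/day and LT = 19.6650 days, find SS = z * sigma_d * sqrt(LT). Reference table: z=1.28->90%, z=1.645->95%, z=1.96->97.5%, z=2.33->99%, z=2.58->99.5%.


From the table, SL = 97.5% corresponds to z = 1.96
sqrt(LT) = sqrt(19.6650) = 4.4345
SS = 1.96 * 36.7321 * 4.4345 = 319.2632

319.2632 units


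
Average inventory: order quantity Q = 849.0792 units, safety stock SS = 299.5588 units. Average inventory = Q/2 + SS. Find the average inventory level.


Q/2 = 424.5396
Avg = 424.5396 + 299.5588 = 724.0984

724.0984 units


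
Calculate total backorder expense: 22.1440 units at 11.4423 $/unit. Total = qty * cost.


Total = 22.1440 * 11.4423 = 253.3783

253.3783 $


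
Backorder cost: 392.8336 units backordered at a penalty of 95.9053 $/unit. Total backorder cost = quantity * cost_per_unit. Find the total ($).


Total = 392.8336 * 95.9053 = 37674.8243

37674.8243 $


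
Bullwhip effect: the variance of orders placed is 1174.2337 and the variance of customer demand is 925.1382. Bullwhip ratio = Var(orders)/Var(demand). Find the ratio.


BW = 1174.2337 / 925.1382 = 1.2693

1.2693


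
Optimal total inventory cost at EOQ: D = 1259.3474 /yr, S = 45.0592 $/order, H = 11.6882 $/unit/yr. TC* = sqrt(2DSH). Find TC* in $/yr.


2*D*S*H = 1326498.1746
TC* = sqrt(1326498.1746) = 1151.7370

1151.7370 $/yr


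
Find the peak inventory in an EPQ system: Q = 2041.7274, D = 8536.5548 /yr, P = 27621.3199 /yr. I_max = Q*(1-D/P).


D/P = 0.3091
1 - D/P = 0.6909
I_max = 2041.7274 * 0.6909 = 1410.7178

1410.7178 units


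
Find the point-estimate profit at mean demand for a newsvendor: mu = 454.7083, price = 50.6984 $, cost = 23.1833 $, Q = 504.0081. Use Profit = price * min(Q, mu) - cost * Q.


Sales at mu = min(504.0081, 454.7083) = 454.7083
Revenue = 50.6984 * 454.7083 = 23052.9833
Total cost = 23.1833 * 504.0081 = 11684.5710
Profit = 23052.9833 - 11684.5710 = 11368.4123

11368.4123 $


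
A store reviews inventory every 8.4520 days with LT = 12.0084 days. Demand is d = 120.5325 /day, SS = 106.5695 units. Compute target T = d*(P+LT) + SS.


P + LT = 20.4604
d*(P+LT) = 120.5325 * 20.4604 = 2466.1432
T = 2466.1432 + 106.5695 = 2572.7127

2572.7127 units


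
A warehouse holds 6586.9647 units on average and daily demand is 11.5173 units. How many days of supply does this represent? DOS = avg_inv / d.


DOS = 6586.9647 / 11.5173 = 571.9192

571.9192 days


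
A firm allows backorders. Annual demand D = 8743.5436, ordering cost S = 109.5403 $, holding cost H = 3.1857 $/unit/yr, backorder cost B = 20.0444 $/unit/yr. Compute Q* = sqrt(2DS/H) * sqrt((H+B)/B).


sqrt(2DS/H) = 775.4312
sqrt((H+B)/B) = 1.0765
Q* = 775.4312 * 1.0765 = 834.7805

834.7805 units


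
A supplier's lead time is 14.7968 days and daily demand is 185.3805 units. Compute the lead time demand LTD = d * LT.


LTD = 185.3805 * 14.7968 = 2743.0382

2743.0382 units


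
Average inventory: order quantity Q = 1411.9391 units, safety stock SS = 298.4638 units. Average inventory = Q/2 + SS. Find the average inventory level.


Q/2 = 705.9696
Avg = 705.9696 + 298.4638 = 1004.4334

1004.4334 units


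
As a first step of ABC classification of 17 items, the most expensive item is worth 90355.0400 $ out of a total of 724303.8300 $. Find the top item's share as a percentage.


Top item = 90355.0400
Total = 724303.8300
Percentage = 90355.0400 / 724303.8300 * 100 = 12.4747

12.4747%


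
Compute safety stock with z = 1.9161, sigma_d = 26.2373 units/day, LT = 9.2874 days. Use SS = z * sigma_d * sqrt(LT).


sqrt(LT) = sqrt(9.2874) = 3.0475
SS = 1.9161 * 26.2373 * 3.0475 = 153.2090

153.2090 units


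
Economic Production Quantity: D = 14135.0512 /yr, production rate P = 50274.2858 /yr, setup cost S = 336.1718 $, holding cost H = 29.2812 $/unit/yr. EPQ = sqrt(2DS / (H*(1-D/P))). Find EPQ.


1 - D/P = 1 - 0.2812 = 0.7188
H*(1-D/P) = 21.0485
2DS = 9503611.2100
EPQ = sqrt(451509.3513) = 671.9445

671.9445 units


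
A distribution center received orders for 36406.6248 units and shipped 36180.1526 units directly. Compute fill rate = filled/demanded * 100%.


FR = 36180.1526 / 36406.6248 * 100 = 99.3779

99.3779%


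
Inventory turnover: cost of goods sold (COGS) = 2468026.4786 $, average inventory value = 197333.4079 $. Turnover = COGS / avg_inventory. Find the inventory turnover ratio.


Turnover = 2468026.4786 / 197333.4079 = 12.5069

12.5069


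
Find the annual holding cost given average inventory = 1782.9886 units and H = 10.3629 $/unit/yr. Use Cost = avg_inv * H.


Cost = 1782.9886 * 10.3629 = 18476.9326

18476.9326 $/yr


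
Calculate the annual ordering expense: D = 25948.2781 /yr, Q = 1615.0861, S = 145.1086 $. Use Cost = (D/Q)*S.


Number of orders = D/Q = 16.0662
Cost = 16.0662 * 145.1086 = 2331.3422

2331.3422 $/yr


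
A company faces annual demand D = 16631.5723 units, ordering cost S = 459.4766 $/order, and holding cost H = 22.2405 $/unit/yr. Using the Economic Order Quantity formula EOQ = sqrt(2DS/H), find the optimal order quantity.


2*D*S = 2 * 16631.5723 * 459.4766 = 15283636.5861
2*D*S/H = 687198.4257
EOQ = sqrt(687198.4257) = 828.9743

828.9743 units


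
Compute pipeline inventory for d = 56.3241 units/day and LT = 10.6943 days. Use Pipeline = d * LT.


Pipeline = 56.3241 * 10.6943 = 602.3468

602.3468 units


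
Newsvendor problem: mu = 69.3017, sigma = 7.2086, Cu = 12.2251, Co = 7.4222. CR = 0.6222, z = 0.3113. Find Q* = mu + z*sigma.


CR = Cu/(Cu+Co) = 12.2251/(12.2251+7.4222) = 0.6222
z = 0.3113
Q* = 69.3017 + 0.3113 * 7.2086 = 71.5457

71.5457 units


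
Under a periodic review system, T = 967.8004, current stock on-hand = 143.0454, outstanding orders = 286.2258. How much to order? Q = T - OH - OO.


Inventory position = OH + OO = 143.0454 + 286.2258 = 429.2712
Q = 967.8004 - 429.2712 = 538.5292

538.5292 units


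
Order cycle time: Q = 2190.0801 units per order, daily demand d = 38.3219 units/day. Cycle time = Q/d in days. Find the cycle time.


Cycle = 2190.0801 / 38.3219 = 57.1496

57.1496 days


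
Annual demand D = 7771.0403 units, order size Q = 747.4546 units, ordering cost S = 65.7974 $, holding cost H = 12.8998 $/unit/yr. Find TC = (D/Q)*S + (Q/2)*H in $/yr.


Ordering cost = D*S/Q = 684.0740
Holding cost = Q*H/2 = 4821.0074
TC = 684.0740 + 4821.0074 = 5505.0814

5505.0814 $/yr


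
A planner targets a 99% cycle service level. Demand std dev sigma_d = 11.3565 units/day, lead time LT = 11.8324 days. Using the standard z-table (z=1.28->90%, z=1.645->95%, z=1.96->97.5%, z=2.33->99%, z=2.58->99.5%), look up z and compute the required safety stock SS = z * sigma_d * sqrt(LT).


From the table, SL = 99% corresponds to z = 2.33
sqrt(LT) = sqrt(11.8324) = 3.4398
SS = 2.33 * 11.3565 * 3.4398 = 91.0200

91.0200 units


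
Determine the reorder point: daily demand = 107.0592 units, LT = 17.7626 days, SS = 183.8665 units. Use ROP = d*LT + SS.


d*LT = 107.0592 * 17.7626 = 1901.6497
ROP = 1901.6497 + 183.8665 = 2085.5162

2085.5162 units


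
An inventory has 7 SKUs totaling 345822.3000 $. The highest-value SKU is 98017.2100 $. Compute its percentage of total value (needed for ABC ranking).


Top item = 98017.2100
Total = 345822.3000
Percentage = 98017.2100 / 345822.3000 * 100 = 28.3432

28.3432%


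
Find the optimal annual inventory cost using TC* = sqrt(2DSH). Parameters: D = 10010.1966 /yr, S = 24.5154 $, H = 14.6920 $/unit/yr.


2*D*S*H = 7210950.3640
TC* = sqrt(7210950.3640) = 2685.3213

2685.3213 $/yr


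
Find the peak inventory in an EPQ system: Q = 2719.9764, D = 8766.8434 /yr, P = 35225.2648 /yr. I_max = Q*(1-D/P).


D/P = 0.2489
1 - D/P = 0.7511
I_max = 2719.9764 * 0.7511 = 2043.0303

2043.0303 units


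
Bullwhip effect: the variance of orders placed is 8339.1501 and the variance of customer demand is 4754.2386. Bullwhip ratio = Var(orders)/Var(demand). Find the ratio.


BW = 8339.1501 / 4754.2386 = 1.7540

1.7540


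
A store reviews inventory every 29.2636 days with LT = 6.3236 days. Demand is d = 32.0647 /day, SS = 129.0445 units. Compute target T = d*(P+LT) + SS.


P + LT = 35.5872
d*(P+LT) = 32.0647 * 35.5872 = 1141.0929
T = 1141.0929 + 129.0445 = 1270.1374

1270.1374 units


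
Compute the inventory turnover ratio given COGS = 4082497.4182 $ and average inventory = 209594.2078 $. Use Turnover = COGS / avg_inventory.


Turnover = 4082497.4182 / 209594.2078 = 19.4781

19.4781


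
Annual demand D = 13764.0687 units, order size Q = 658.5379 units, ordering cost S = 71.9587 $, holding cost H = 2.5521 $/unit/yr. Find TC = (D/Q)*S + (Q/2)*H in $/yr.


Ordering cost = D*S/Q = 1504.0053
Holding cost = Q*H/2 = 840.3273
TC = 1504.0053 + 840.3273 = 2344.3326

2344.3326 $/yr


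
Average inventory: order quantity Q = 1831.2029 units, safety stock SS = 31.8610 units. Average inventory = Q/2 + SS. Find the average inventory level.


Q/2 = 915.6014
Avg = 915.6014 + 31.8610 = 947.4624

947.4624 units


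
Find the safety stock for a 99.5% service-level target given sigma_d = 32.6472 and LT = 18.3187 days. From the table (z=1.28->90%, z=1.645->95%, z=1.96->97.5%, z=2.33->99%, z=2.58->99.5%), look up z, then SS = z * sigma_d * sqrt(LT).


From the table, SL = 99.5% corresponds to z = 2.58
sqrt(LT) = sqrt(18.3187) = 4.2800
SS = 2.58 * 32.6472 * 4.2800 = 360.5064

360.5064 units


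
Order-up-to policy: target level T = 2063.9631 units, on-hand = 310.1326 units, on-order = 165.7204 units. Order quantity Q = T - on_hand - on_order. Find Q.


Inventory position = OH + OO = 310.1326 + 165.7204 = 475.8530
Q = 2063.9631 - 475.8530 = 1588.1101

1588.1101 units


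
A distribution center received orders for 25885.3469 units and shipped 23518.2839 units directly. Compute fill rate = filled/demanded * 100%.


FR = 23518.2839 / 25885.3469 * 100 = 90.8556

90.8556%


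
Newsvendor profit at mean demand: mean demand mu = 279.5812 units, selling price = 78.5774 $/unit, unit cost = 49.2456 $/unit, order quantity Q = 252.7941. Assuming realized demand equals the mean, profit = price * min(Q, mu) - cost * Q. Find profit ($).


Sales at mu = min(252.7941, 279.5812) = 252.7941
Revenue = 78.5774 * 252.7941 = 19863.9031
Total cost = 49.2456 * 252.7941 = 12448.9971
Profit = 19863.9031 - 12448.9971 = 7414.9060

7414.9060 $


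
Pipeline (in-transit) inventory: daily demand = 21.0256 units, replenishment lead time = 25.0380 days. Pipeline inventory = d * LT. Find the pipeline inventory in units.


Pipeline = 21.0256 * 25.0380 = 526.4390

526.4390 units


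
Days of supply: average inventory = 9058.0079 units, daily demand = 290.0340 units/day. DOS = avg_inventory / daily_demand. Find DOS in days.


DOS = 9058.0079 / 290.0340 = 31.2308

31.2308 days


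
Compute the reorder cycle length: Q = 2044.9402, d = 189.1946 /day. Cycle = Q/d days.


Cycle = 2044.9402 / 189.1946 = 10.8087

10.8087 days


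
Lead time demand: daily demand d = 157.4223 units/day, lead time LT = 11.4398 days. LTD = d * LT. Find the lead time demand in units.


LTD = 157.4223 * 11.4398 = 1800.8796

1800.8796 units


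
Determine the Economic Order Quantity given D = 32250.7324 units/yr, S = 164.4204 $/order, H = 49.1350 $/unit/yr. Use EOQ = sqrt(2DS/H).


2*D*S = 2 * 32250.7324 * 164.4204 = 10605356.6430
2*D*S/H = 215841.1854
EOQ = sqrt(215841.1854) = 464.5871

464.5871 units


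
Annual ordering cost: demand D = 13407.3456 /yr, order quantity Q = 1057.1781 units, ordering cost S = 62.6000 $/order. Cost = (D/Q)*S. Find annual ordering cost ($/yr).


Number of orders = D/Q = 12.6822
Cost = 12.6822 * 62.6000 = 793.9058

793.9058 $/yr


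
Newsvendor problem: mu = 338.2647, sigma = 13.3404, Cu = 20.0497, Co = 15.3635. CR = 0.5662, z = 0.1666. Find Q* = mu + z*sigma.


CR = Cu/(Cu+Co) = 20.0497/(20.0497+15.3635) = 0.5662
z = 0.1666
Q* = 338.2647 + 0.1666 * 13.3404 = 340.4872

340.4872 units


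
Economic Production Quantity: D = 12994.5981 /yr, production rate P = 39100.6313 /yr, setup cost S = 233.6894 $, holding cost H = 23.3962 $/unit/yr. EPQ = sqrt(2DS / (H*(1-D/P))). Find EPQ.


1 - D/P = 1 - 0.3323 = 0.6677
H*(1-D/P) = 15.6208
2DS = 6073399.6665
EPQ = sqrt(388802.8318) = 623.5406

623.5406 units


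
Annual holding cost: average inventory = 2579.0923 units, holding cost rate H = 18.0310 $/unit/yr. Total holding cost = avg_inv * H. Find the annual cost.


Cost = 2579.0923 * 18.0310 = 46503.6133

46503.6133 $/yr


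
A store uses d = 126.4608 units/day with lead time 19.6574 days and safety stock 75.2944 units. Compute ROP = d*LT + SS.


d*LT = 126.4608 * 19.6574 = 2485.8905
ROP = 2485.8905 + 75.2944 = 2561.1849

2561.1849 units


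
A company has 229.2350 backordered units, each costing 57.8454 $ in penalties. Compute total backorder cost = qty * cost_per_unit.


Total = 229.2350 * 57.8454 = 13260.1903

13260.1903 $


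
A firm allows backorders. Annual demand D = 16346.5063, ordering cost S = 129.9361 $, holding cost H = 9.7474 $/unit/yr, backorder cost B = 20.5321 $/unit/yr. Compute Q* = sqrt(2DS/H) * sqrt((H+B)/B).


sqrt(2DS/H) = 660.1582
sqrt((H+B)/B) = 1.2144
Q* = 660.1582 * 1.2144 = 801.6885

801.6885 units


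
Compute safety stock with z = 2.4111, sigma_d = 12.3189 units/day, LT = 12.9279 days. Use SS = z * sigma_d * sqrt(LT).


sqrt(LT) = sqrt(12.9279) = 3.5955
SS = 2.4111 * 12.3189 * 3.5955 = 106.7951

106.7951 units


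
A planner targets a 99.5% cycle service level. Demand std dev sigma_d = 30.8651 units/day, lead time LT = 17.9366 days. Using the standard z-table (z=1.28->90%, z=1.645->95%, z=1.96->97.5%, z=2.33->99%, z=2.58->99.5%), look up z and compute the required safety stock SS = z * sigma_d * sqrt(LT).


From the table, SL = 99.5% corresponds to z = 2.58
sqrt(LT) = sqrt(17.9366) = 4.2352
SS = 2.58 * 30.8651 * 4.2352 = 337.2543

337.2543 units


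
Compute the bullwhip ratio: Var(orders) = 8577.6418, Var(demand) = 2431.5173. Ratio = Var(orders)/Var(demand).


BW = 8577.6418 / 2431.5173 = 3.5277

3.5277


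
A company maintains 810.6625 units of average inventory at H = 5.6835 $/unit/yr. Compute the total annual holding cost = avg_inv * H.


Cost = 810.6625 * 5.6835 = 4607.4003

4607.4003 $/yr


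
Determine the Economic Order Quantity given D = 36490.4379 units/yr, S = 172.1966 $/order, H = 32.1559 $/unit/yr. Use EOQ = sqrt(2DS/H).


2*D*S = 2 * 36490.4379 * 172.1966 = 12567058.6778
2*D*S/H = 390816.5742
EOQ = sqrt(390816.5742) = 625.1532

625.1532 units


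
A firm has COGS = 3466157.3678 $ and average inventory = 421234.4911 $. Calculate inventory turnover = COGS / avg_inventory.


Turnover = 3466157.3678 / 421234.4911 = 8.2286

8.2286


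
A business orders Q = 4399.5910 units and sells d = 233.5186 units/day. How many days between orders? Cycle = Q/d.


Cycle = 4399.5910 / 233.5186 = 18.8404

18.8404 days


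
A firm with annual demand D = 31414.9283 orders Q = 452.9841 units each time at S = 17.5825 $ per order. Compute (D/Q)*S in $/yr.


Number of orders = D/Q = 69.3511
Cost = 69.3511 * 17.5825 = 1219.3650

1219.3650 $/yr


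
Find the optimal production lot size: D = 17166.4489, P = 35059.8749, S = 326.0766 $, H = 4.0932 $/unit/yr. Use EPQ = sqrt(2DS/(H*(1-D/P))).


1 - D/P = 1 - 0.4896 = 0.5104
H*(1-D/P) = 2.0890
2DS = 11195154.5828
EPQ = sqrt(5359002.8719) = 2314.9520

2314.9520 units
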